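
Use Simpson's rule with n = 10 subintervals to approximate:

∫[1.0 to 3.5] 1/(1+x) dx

f(x) = 1/(1+x)
a = 1.0, b = 3.5, n = 10
h = (b - a)/n = 0.250000

Simpson's rule: (h/3)[f(x₀) + 4f(x₁) + 2f(x₂) + ... + f(xₙ)]

x_0 = 1.0000, f(x_0) = 0.500000, coefficient = 1
x_1 = 1.2500, f(x_1) = 0.444444, coefficient = 4
x_2 = 1.5000, f(x_2) = 0.400000, coefficient = 2
x_3 = 1.7500, f(x_3) = 0.363636, coefficient = 4
x_4 = 2.0000, f(x_4) = 0.333333, coefficient = 2
x_5 = 2.2500, f(x_5) = 0.307692, coefficient = 4
x_6 = 2.5000, f(x_6) = 0.285714, coefficient = 2
x_7 = 2.7500, f(x_7) = 0.266667, coefficient = 4
x_8 = 3.0000, f(x_8) = 0.250000, coefficient = 2
x_9 = 3.2500, f(x_9) = 0.235294, coefficient = 4
x_10 = 3.5000, f(x_10) = 0.222222, coefficient = 1

I ≈ (0.250000/3) × 9.731253 = 0.810938
Exact value: 0.810930
Error: 0.000008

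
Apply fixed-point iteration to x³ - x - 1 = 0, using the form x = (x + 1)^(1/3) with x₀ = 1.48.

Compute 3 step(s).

Equation: x³ - x - 1 = 0
Fixed-point form: x = (x + 1)^(1/3)
x₀ = 1.48

x_1 = g(1.480000) = 1.353580
x_2 = g(1.353580) = 1.330178
x_3 = g(1.330178) = 1.325754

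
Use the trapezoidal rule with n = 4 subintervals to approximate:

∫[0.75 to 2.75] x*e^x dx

f(x) = x*e^x
a = 0.75, b = 2.75, n = 4
h = (b - a)/n = 0.500000

Trapezoidal rule: (h/2)[f(x₀) + 2f(x₁) + 2f(x₂) + ... + f(xₙ)]

x_0 = 0.7500, f(x_0) = 1.587750, coefficient = 1
x_1 = 1.2500, f(x_1) = 4.362929, coefficient = 2
x_2 = 1.7500, f(x_2) = 10.070555, coefficient = 2
x_3 = 2.2500, f(x_3) = 21.347406, coefficient = 2
x_4 = 2.7500, f(x_4) = 43.017238, coefficient = 1

I ≈ (0.500000/2) × 116.166766 = 29.041691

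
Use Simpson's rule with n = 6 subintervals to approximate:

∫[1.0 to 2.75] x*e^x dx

f(x) = x*e^x
a = 1.0, b = 2.75, n = 6
h = (b - a)/n = 0.291667

Simpson's rule: (h/3)[f(x₀) + 4f(x₁) + 2f(x₂) + ... + f(xₙ)]

x_0 = 1.0000, f(x_0) = 2.718282, coefficient = 1
x_1 = 1.2917, f(x_1) = 4.700176, coefficient = 4
x_2 = 1.5833, f(x_2) = 7.712679, coefficient = 2
x_3 = 1.8750, f(x_3) = 12.226536, coefficient = 4
x_4 = 2.1667, f(x_4) = 18.913133, coefficient = 2
x_5 = 2.4583, f(x_5) = 28.726411, coefficient = 4
x_6 = 2.7500, f(x_6) = 43.017238, coefficient = 1

I ≈ (0.291667/3) × 281.599638 = 27.377743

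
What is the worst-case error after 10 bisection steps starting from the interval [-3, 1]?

Bisection error bound: |error| ≤ (b-a)/2^n
|error| ≤ (1 - (-3))/2^10 = 4/2^10
|error| ≤ 0.0039062500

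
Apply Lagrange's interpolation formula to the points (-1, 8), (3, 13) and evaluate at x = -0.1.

Lagrange interpolation formula:
P(x) = Σ yᵢ × Lᵢ(x)
where Lᵢ(x) = Π_{j≠i} (x - xⱼ)/(xᵢ - xⱼ)

L_0(-0.1) = (-0.1 - 3)/(-1 - 3) = 0.775000
L_1(-0.1) = (-0.1 - (-1))/(3 - (-1)) = 0.225000

P(-0.1) = 8×L_0(-0.1) + 13×L_1(-0.1)
P(-0.1) = 9.125000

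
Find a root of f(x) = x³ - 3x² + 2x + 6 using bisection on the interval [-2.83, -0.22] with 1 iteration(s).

f(x) = x³ - 3x² + 2x + 6
Initial interval: [-2.83, -0.22]

Iteration 1:
  c_1 = (-2.830000 + (-0.220000))/2 = -1.525000
  f(c_1) = f(-1.525000) = -7.573453
  f(a) × f(c) ≥ 0, new interval: [-1.525000, -0.220000]

After 1 iteration(s), the approximation is c_1 = -1.525000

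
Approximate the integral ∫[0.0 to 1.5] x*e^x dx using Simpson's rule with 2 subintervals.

f(x) = x*e^x
a = 0.0, b = 1.5, n = 2
h = (b - a)/n = 0.750000

Simpson's rule: (h/3)[f(x₀) + 4f(x₁) + 2f(x₂) + ... + f(xₙ)]

x_0 = 0.0000, f(x_0) = 0.000000, coefficient = 1
x_1 = 0.7500, f(x_1) = 1.587750, coefficient = 4
x_2 = 1.5000, f(x_2) = 6.722534, coefficient = 1

I ≈ (0.750000/3) × 13.073534 = 3.268383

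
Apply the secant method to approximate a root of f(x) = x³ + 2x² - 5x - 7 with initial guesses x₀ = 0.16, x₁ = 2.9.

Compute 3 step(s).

f(x) = x³ + 2x² - 5x - 7
x₀ = 0.16, x₁ = 2.9

Secant formula: x_{n+1} = x_n - f(x_n)(x_n - x_{n-1})/(f(x_n) - f(x_{n-1}))

Iteration 1:
  f(0.160000) = -7.744704
  f(2.900000) = 19.709000
  x_2 = 2.900000 - 19.709000×(2.900000 - 0.160000)/(19.709000 - (-7.744704))
       = 0.932955
Iteration 2:
  f(2.900000) = 19.709000
  f(0.932955) = -9.111916
  x_3 = 0.932955 - (-9.111916)×(0.932955 - 2.900000)/(-9.111916 - 19.709000)
       = 1.554849
Iteration 3:
  f(0.932955) = -9.111916
  f(1.554849) = -6.180200
  x_4 = 1.554849 - (-6.180200)×(1.554849 - 0.932955)/(-6.180200 - (-9.111916))
       = 2.865831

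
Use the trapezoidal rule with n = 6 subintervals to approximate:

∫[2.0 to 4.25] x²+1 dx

f(x) = x²+1
a = 2.0, b = 4.25, n = 6
h = (b - a)/n = 0.375000

Trapezoidal rule: (h/2)[f(x₀) + 2f(x₁) + 2f(x₂) + ... + f(xₙ)]

x_0 = 2.0000, f(x_0) = 5.000000, coefficient = 1
x_1 = 2.3750, f(x_1) = 6.640625, coefficient = 2
x_2 = 2.7500, f(x_2) = 8.562500, coefficient = 2
x_3 = 3.1250, f(x_3) = 10.765625, coefficient = 2
x_4 = 3.5000, f(x_4) = 13.250000, coefficient = 2
x_5 = 3.8750, f(x_5) = 16.015625, coefficient = 2
x_6 = 4.2500, f(x_6) = 19.062500, coefficient = 1

I ≈ (0.375000/2) × 134.531250 = 25.224609
Exact value: 25.171875
Error: 0.052734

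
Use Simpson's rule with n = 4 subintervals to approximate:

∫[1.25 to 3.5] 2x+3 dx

f(x) = 2x+3
a = 1.25, b = 3.5, n = 4
h = (b - a)/n = 0.562500

Simpson's rule: (h/3)[f(x₀) + 4f(x₁) + 2f(x₂) + ... + f(xₙ)]

x_0 = 1.2500, f(x_0) = 5.500000, coefficient = 1
x_1 = 1.8125, f(x_1) = 6.625000, coefficient = 4
x_2 = 2.3750, f(x_2) = 7.750000, coefficient = 2
x_3 = 2.9375, f(x_3) = 8.875000, coefficient = 4
x_4 = 3.5000, f(x_4) = 10.000000, coefficient = 1

I ≈ (0.562500/3) × 93.000000 = 17.437500
Exact value: 17.437500
Error: 0.000000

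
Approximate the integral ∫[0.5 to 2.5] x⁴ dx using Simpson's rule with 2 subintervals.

f(x) = x⁴
a = 0.5, b = 2.5, n = 2
h = (b - a)/n = 1.000000

Simpson's rule: (h/3)[f(x₀) + 4f(x₁) + 2f(x₂) + ... + f(xₙ)]

x_0 = 0.5000, f(x_0) = 0.062500, coefficient = 1
x_1 = 1.5000, f(x_1) = 5.062500, coefficient = 4
x_2 = 2.5000, f(x_2) = 39.062500, coefficient = 1

I ≈ (1.000000/3) × 59.375000 = 19.791667
Exact value: 19.525000
Error: 0.266667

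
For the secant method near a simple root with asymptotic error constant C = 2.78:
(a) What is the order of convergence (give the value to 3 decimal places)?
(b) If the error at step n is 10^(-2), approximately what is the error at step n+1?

(a) Secant method has superlinear convergence with order φ = (1+√5)/2 ≈ 1.618.
    This means |e_{n+1}| ≈ C|e_n|^1.618.

(b) With |e_n| = 10^(-2) and C = 2.78:
    |e_{n+1}| ≈ 2.78 × (10^(-2))^1.618 = 2.78 × 10^(-3.24)

(a) ≈ 1.618 (golden ratio); (b) |e_{n+1}| ≈ 1.614e-03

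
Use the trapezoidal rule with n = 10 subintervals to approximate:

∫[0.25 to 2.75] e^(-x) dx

f(x) = e^(-x)
a = 0.25, b = 2.75, n = 10
h = (b - a)/n = 0.250000

Trapezoidal rule: (h/2)[f(x₀) + 2f(x₁) + 2f(x₂) + ... + f(xₙ)]

x_0 = 0.2500, f(x_0) = 0.778801, coefficient = 1
x_1 = 0.5000, f(x_1) = 0.606531, coefficient = 2
x_2 = 0.7500, f(x_2) = 0.472367, coefficient = 2
x_3 = 1.0000, f(x_3) = 0.367879, coefficient = 2
x_4 = 1.2500, f(x_4) = 0.286505, coefficient = 2
x_5 = 1.5000, f(x_5) = 0.223130, coefficient = 2
x_6 = 1.7500, f(x_6) = 0.173774, coefficient = 2
x_7 = 2.0000, f(x_7) = 0.135335, coefficient = 2
x_8 = 2.2500, f(x_8) = 0.105399, coefficient = 2
x_9 = 2.5000, f(x_9) = 0.082085, coefficient = 2
x_10 = 2.7500, f(x_10) = 0.063928, coefficient = 1

I ≈ (0.250000/2) × 5.748739 = 0.718592
Exact value: 0.714873
Error: 0.003719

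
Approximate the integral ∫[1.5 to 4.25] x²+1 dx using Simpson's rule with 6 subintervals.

f(x) = x²+1
a = 1.5, b = 4.25, n = 6
h = (b - a)/n = 0.458333

Simpson's rule: (h/3)[f(x₀) + 4f(x₁) + 2f(x₂) + ... + f(xₙ)]

x_0 = 1.5000, f(x_0) = 3.250000, coefficient = 1
x_1 = 1.9583, f(x_1) = 4.835069, coefficient = 4
x_2 = 2.4167, f(x_2) = 6.840278, coefficient = 2
x_3 = 2.8750, f(x_3) = 9.265625, coefficient = 4
x_4 = 3.3333, f(x_4) = 12.111111, coefficient = 2
x_5 = 3.7917, f(x_5) = 15.376736, coefficient = 4
x_6 = 4.2500, f(x_6) = 19.062500, coefficient = 1

I ≈ (0.458333/3) × 178.125000 = 27.213542
Exact value: 27.213542
Error: 0.000000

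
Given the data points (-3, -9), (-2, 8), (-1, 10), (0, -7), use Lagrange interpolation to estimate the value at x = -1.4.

Lagrange interpolation formula:
P(x) = Σ yᵢ × Lᵢ(x)
where Lᵢ(x) = Π_{j≠i} (x - xⱼ)/(xᵢ - xⱼ)

L_0(-1.4) = (-1.4 - (-2))/(-3 - (-2)) × (-1.4 - (-1))/(-3 - (-1)) × (-1.4 - 0)/(-3 - 0) = -0.056000
L_1(-1.4) = (-1.4 - (-3))/(-2 - (-3)) × (-1.4 - (-1))/(-2 - (-1)) × (-1.4 - 0)/(-2 - 0) = 0.448000
L_2(-1.4) = (-1.4 - (-3))/(-1 - (-3)) × (-1.4 - (-2))/(-1 - (-2)) × (-1.4 - 0)/(-1 - 0) = 0.672000
L_3(-1.4) = (-1.4 - (-3))/(0 - (-3)) × (-1.4 - (-2))/(0 - (-2)) × (-1.4 - (-1))/(0 - (-1)) = -0.064000

P(-1.4) = (-9)×L_0(-1.4) + 8×L_1(-1.4) + 10×L_2(-1.4) + (-7)×L_3(-1.4)
P(-1.4) = 11.256000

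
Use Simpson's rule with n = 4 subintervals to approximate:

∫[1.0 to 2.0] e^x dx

f(x) = e^x
a = 1.0, b = 2.0, n = 4
h = (b - a)/n = 0.250000

Simpson's rule: (h/3)[f(x₀) + 4f(x₁) + 2f(x₂) + ... + f(xₙ)]

x_0 = 1.0000, f(x_0) = 2.718282, coefficient = 1
x_1 = 1.2500, f(x_1) = 3.490343, coefficient = 4
x_2 = 1.5000, f(x_2) = 4.481689, coefficient = 2
x_3 = 1.7500, f(x_3) = 5.754603, coefficient = 4
x_4 = 2.0000, f(x_4) = 7.389056, coefficient = 1

I ≈ (0.250000/3) × 56.050499 = 4.670875
Exact value: 4.670774
Error: 0.000101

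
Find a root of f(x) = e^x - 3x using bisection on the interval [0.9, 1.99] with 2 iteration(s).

f(x) = e^x - 3x
Initial interval: [0.9, 1.99]

Iteration 1:
  c_1 = (0.900000 + 1.990000)/2 = 1.445000
  f(c_1) = f(1.445000) = -0.093148
  f(a) × f(c) ≥ 0, new interval: [1.445000, 1.990000]
Iteration 2:
  c_2 = (1.445000 + 1.990000)/2 = 1.717500
  f(c_2) = f(1.717500) = 0.418085
  f(a) × f(c) < 0, new interval: [1.445000, 1.717500]

After 2 iteration(s), the approximation is c_2 = 1.717500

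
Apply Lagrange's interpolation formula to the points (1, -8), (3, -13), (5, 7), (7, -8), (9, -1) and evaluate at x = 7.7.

Lagrange interpolation formula:
P(x) = Σ yᵢ × Lᵢ(x)
where Lᵢ(x) = Π_{j≠i} (x - xⱼ)/(xᵢ - xⱼ)

L_0(7.7) = (7.7 - 3)/(1 - 3) × (7.7 - 5)/(1 - 5) × (7.7 - 7)/(1 - 7) × (7.7 - 9)/(1 - 9) = -0.030073
L_1(7.7) = (7.7 - 1)/(3 - 1) × (7.7 - 5)/(3 - 5) × (7.7 - 7)/(3 - 7) × (7.7 - 9)/(3 - 9) = 0.171478
L_2(7.7) = (7.7 - 1)/(5 - 1) × (7.7 - 3)/(5 - 3) × (7.7 - 7)/(5 - 7) × (7.7 - 9)/(5 - 9) = -0.447748
L_3(7.7) = (7.7 - 1)/(7 - 1) × (7.7 - 3)/(7 - 3) × (7.7 - 5)/(7 - 5) × (7.7 - 9)/(7 - 9) = 1.151353
L_4(7.7) = (7.7 - 1)/(9 - 1) × (7.7 - 3)/(9 - 3) × (7.7 - 5)/(9 - 5) × (7.7 - 7)/(9 - 7) = 0.154990

P(7.7) = (-8)×L_0(7.7) + (-13)×L_1(7.7) + 7×L_2(7.7) + (-8)×L_3(7.7) + (-1)×L_4(7.7)
P(7.7) = -14.488688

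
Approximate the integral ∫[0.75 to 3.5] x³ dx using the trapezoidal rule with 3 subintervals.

f(x) = x³
a = 0.75, b = 3.5, n = 3
h = (b - a)/n = 0.916667

Trapezoidal rule: (h/2)[f(x₀) + 2f(x₁) + 2f(x₂) + ... + f(xₙ)]

x_0 = 0.7500, f(x_0) = 0.421875, coefficient = 1
x_1 = 1.6667, f(x_1) = 4.629630, coefficient = 2
x_2 = 2.5833, f(x_2) = 17.240162, coefficient = 2
x_3 = 3.5000, f(x_3) = 42.875000, coefficient = 1

I ≈ (0.916667/2) × 87.036458 = 39.891710
Exact value: 37.436523
Error: 2.455187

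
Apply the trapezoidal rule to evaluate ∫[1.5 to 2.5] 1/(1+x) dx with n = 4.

f(x) = 1/(1+x)
a = 1.5, b = 2.5, n = 4
h = (b - a)/n = 0.250000

Trapezoidal rule: (h/2)[f(x₀) + 2f(x₁) + 2f(x₂) + ... + f(xₙ)]

x_0 = 1.5000, f(x_0) = 0.400000, coefficient = 1
x_1 = 1.7500, f(x_1) = 0.363636, coefficient = 2
x_2 = 2.0000, f(x_2) = 0.333333, coefficient = 2
x_3 = 2.2500, f(x_3) = 0.307692, coefficient = 2
x_4 = 2.5000, f(x_4) = 0.285714, coefficient = 1

I ≈ (0.250000/2) × 2.695038 = 0.336880
Exact value: 0.336472
Error: 0.000408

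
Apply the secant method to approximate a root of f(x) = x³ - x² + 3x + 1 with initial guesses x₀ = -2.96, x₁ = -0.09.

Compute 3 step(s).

f(x) = x³ - x² + 3x + 1
x₀ = -2.96, x₁ = -0.09

Secant formula: x_{n+1} = x_n - f(x_n)(x_n - x_{n-1})/(f(x_n) - f(x_{n-1}))

Iteration 1:
  f(-2.960000) = -42.575936
  f(-0.090000) = 0.721171
  x_2 = -0.090000 - 0.721171×(-0.090000 - (-2.960000))/(0.721171 - (-42.575936))
       = -0.137804
Iteration 2:
  f(-0.090000) = 0.721171
  f(-0.137804) = 0.564982
  x_3 = -0.137804 - 0.564982×(-0.137804 - (-0.090000))/(0.564982 - 0.721171)
       = -0.310724
Iteration 3:
  f(-0.137804) = 0.564982
  f(-0.310724) = -0.058722
  x_4 = -0.310724 - (-0.058722)×(-0.310724 - (-0.137804))/(-0.058722 - 0.564982)
       = -0.294444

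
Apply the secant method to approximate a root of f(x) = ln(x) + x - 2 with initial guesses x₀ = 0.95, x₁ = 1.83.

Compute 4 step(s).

f(x) = ln(x) + x - 2
x₀ = 0.95, x₁ = 1.83

Secant formula: x_{n+1} = x_n - f(x_n)(x_n - x_{n-1})/(f(x_n) - f(x_{n-1}))

Iteration 1:
  f(0.950000) = -1.101293
  f(1.830000) = 0.434316
  x_2 = 1.830000 - 0.434316×(1.830000 - 0.950000)/(0.434316 - (-1.101293))
       = 1.581110
Iteration 2:
  f(1.830000) = 0.434316
  f(1.581110) = 0.039237
  x_3 = 1.581110 - 0.039237×(1.581110 - 1.830000)/(0.039237 - 0.434316)
       = 1.556392
Iteration 3:
  f(1.581110) = 0.039237
  f(1.556392) = -0.001238
  x_4 = 1.556392 - (-0.001238)×(1.556392 - 1.581110)/(-0.001238 - 0.039237)
       = 1.557148
Iteration 4:
  f(1.556392) = -0.001238
  f(1.557148) = 0.000004
  x_5 = 1.557148 - 0.000004×(1.557148 - 1.556392)/(0.000004 - (-0.001238))
       = 1.557146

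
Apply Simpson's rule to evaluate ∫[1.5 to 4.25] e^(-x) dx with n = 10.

f(x) = e^(-x)
a = 1.5, b = 4.25, n = 10
h = (b - a)/n = 0.275000

Simpson's rule: (h/3)[f(x₀) + 4f(x₁) + 2f(x₂) + ... + f(xₙ)]

x_0 = 1.5000, f(x_0) = 0.223130, coefficient = 1
x_1 = 1.7750, f(x_1) = 0.169483, coefficient = 4
x_2 = 2.0500, f(x_2) = 0.128735, coefficient = 2
x_3 = 2.3250, f(x_3) = 0.097783, coefficient = 4
x_4 = 2.6000, f(x_4) = 0.074274, coefficient = 2
x_5 = 2.8750, f(x_5) = 0.056416, coefficient = 4
x_6 = 3.1500, f(x_6) = 0.042852, coefficient = 2
x_7 = 3.4250, f(x_7) = 0.032549, coefficient = 4
x_8 = 3.7000, f(x_8) = 0.024724, coefficient = 2
x_9 = 3.9750, f(x_9) = 0.018779, coefficient = 4
x_10 = 4.2500, f(x_10) = 0.014264, coefficient = 1

I ≈ (0.275000/3) × 2.278609 = 0.208873
Exact value: 0.208866
Error: 0.000007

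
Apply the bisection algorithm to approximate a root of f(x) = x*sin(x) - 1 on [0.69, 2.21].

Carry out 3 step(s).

f(x) = x*sin(x) - 1
Initial interval: [0.69, 2.21]

Iteration 1:
  c_1 = (0.690000 + 2.210000)/2 = 1.450000
  f(c_1) = f(1.450000) = 0.439434
  f(a) × f(c) < 0, new interval: [0.690000, 1.450000]
Iteration 2:
  c_2 = (0.690000 + 1.450000)/2 = 1.070000
  f(c_2) = f(1.070000) = -0.061395
  f(a) × f(c) ≥ 0, new interval: [1.070000, 1.450000]
Iteration 3:
  c_3 = (1.070000 + 1.450000)/2 = 1.260000
  f(c_3) = f(1.260000) = 0.199634
  f(a) × f(c) < 0, new interval: [1.070000, 1.260000]

After 3 iteration(s), the approximation is c_3 = 1.260000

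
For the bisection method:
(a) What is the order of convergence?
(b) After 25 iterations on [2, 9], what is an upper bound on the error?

(a) Bisection has linear (order 1) convergence; the error is halved each step.

(b) Error bound = (b-a)/2^n = (9 - 2)/2^{25}
    = 7/2^{25}

(a) 1 (linear); (b) error ≤ 2.09e-07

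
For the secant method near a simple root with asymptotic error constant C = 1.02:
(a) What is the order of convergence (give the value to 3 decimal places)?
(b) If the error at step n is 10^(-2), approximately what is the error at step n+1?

(a) Secant method has superlinear convergence with order φ = (1+√5)/2 ≈ 1.618.
    This means |e_{n+1}| ≈ C|e_n|^1.618.

(b) With |e_n| = 10^(-2) and C = 1.02:
    |e_{n+1}| ≈ 1.02 × (10^(-2))^1.618 = 1.02 × 10^(-3.24)

(a) ≈ 1.618 (golden ratio); (b) |e_{n+1}| ≈ 5.923e-04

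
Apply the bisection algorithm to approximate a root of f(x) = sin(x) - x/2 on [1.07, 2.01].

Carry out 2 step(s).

f(x) = sin(x) - x/2
Initial interval: [1.07, 2.01]

Iteration 1:
  c_1 = (1.070000 + 2.010000)/2 = 1.540000
  f(c_1) = f(1.540000) = 0.229526
  f(a) × f(c) ≥ 0, new interval: [1.540000, 2.010000]
Iteration 2:
  c_2 = (1.540000 + 2.010000)/2 = 1.775000
  f(c_2) = f(1.775000) = 0.091723
  f(a) × f(c) ≥ 0, new interval: [1.775000, 2.010000]

After 2 iteration(s), the approximation is c_2 = 1.775000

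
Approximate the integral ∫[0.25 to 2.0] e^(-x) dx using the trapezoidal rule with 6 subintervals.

f(x) = e^(-x)
a = 0.25, b = 2.0, n = 6
h = (b - a)/n = 0.291667

Trapezoidal rule: (h/2)[f(x₀) + 2f(x₁) + 2f(x₂) + ... + f(xₙ)]

x_0 = 0.2500, f(x_0) = 0.778801, coefficient = 1
x_1 = 0.5417, f(x_1) = 0.581778, coefficient = 2
x_2 = 0.8333, f(x_2) = 0.434598, coefficient = 2
x_3 = 1.1250, f(x_3) = 0.324652, coefficient = 2
x_4 = 1.4167, f(x_4) = 0.242521, coefficient = 2
x_5 = 1.7083, f(x_5) = 0.181167, coefficient = 2
x_6 = 2.0000, f(x_6) = 0.135335, coefficient = 1

I ≈ (0.291667/2) × 4.443570 = 0.648021
Exact value: 0.643465
Error: 0.004555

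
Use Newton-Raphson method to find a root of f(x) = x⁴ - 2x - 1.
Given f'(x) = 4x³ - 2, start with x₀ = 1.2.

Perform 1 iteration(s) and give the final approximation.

f(x) = x⁴ - 2x - 1
f'(x) = 4x³ - 2
x₀ = 1.2

Newton-Raphson formula: x_{n+1} = x_n - f(x_n)/f'(x_n)

Iteration 1:
  f(1.200000) = -1.326400
  f'(1.200000) = 4.912000
  x_1 = 1.200000 - (-1.326400)/4.912000 = 1.470033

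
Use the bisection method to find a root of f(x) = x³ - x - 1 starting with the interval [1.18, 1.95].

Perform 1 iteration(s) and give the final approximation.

f(x) = x³ - x - 1
Initial interval: [1.18, 1.95]

Iteration 1:
  c_1 = (1.180000 + 1.950000)/2 = 1.565000
  f(c_1) = f(1.565000) = 1.268037
  f(a) × f(c) < 0, new interval: [1.180000, 1.565000]

After 1 iteration(s), the approximation is c_1 = 1.565000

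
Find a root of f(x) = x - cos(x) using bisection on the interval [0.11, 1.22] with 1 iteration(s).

f(x) = x - cos(x)
Initial interval: [0.11, 1.22]

Iteration 1:
  c_1 = (0.110000 + 1.220000)/2 = 0.665000
  f(c_1) = f(0.665000) = -0.121917
  f(a) × f(c) ≥ 0, new interval: [0.665000, 1.220000]

After 1 iteration(s), the approximation is c_1 = 0.665000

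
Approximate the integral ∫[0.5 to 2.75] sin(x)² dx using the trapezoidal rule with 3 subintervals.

f(x) = sin(x)²
a = 0.5, b = 2.75, n = 3
h = (b - a)/n = 0.750000

Trapezoidal rule: (h/2)[f(x₀) + 2f(x₁) + 2f(x₂) + ... + f(xₙ)]

x_0 = 0.5000, f(x_0) = 0.229849, coefficient = 1
x_1 = 1.2500, f(x_1) = 0.900572, coefficient = 2
x_2 = 2.0000, f(x_2) = 0.826822, coefficient = 2
x_3 = 2.7500, f(x_3) = 0.145665, coefficient = 1

I ≈ (0.750000/2) × 3.830301 = 1.436363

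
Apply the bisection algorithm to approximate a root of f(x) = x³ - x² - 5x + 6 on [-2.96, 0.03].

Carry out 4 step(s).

f(x) = x³ - x² - 5x + 6
Initial interval: [-2.96, 0.03]

Iteration 1:
  c_1 = (-2.960000 + 0.030000)/2 = -1.465000
  f(c_1) = f(-1.465000) = 8.034555
  f(a) × f(c) < 0, new interval: [-2.960000, -1.465000]
Iteration 2:
  c_2 = (-2.960000 + (-1.465000))/2 = -2.212500
  f(c_2) = f(-2.212500) = 1.336811
  f(a) × f(c) < 0, new interval: [-2.960000, -2.212500]
Iteration 3:
  c_3 = (-2.960000 + (-2.212500))/2 = -2.586250
  f(c_3) = f(-2.586250) = -5.056061
  f(a) × f(c) ≥ 0, new interval: [-2.586250, -2.212500]
Iteration 4:
  c_4 = (-2.586250 + (-2.212500))/2 = -2.399375
  f(c_4) = f(-2.399375) = -1.573328
  f(a) × f(c) ≥ 0, new interval: [-2.399375, -2.212500]

After 4 iteration(s), the approximation is c_4 = -2.399375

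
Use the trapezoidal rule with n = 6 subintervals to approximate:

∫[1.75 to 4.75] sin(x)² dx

f(x) = sin(x)²
a = 1.75, b = 4.75, n = 6
h = (b - a)/n = 0.500000

Trapezoidal rule: (h/2)[f(x₀) + 2f(x₁) + 2f(x₂) + ... + f(xₙ)]

x_0 = 1.7500, f(x_0) = 0.968228, coefficient = 1
x_1 = 2.2500, f(x_1) = 0.605398, coefficient = 2
x_2 = 2.7500, f(x_2) = 0.145665, coefficient = 2
x_3 = 3.2500, f(x_3) = 0.011706, coefficient = 2
x_4 = 3.7500, f(x_4) = 0.326682, coefficient = 2
x_5 = 4.2500, f(x_5) = 0.801006, coefficient = 2
x_6 = 4.7500, f(x_6) = 0.998586, coefficient = 1

I ≈ (0.500000/2) × 5.747729 = 1.436932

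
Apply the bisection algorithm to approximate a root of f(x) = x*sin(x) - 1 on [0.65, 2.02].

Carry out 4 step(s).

f(x) = x*sin(x) - 1
Initial interval: [0.65, 2.02]

Iteration 1:
  c_1 = (0.650000 + 2.020000)/2 = 1.335000
  f(c_1) = f(1.335000) = 0.298059
  f(a) × f(c) < 0, new interval: [0.650000, 1.335000]
Iteration 2:
  c_2 = (0.650000 + 1.335000)/2 = 0.992500
  f(c_2) = f(0.992500) = -0.168885
  f(a) × f(c) ≥ 0, new interval: [0.992500, 1.335000]
Iteration 3:
  c_3 = (0.992500 + 1.335000)/2 = 1.163750
  f(c_3) = f(1.163750) = 0.068665
  f(a) × f(c) < 0, new interval: [0.992500, 1.163750]
Iteration 4:
  c_4 = (0.992500 + 1.163750)/2 = 1.078125
  f(c_4) = f(1.078125) = -0.050094
  f(a) × f(c) ≥ 0, new interval: [1.078125, 1.163750]

After 4 iteration(s), the approximation is c_4 = 1.078125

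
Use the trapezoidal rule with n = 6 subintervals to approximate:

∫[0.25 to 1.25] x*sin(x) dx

f(x) = x*sin(x)
a = 0.25, b = 1.25, n = 6
h = (b - a)/n = 0.166667

Trapezoidal rule: (h/2)[f(x₀) + 2f(x₁) + 2f(x₂) + ... + f(xₙ)]

x_0 = 0.2500, f(x_0) = 0.061851, coefficient = 1
x_1 = 0.4167, f(x_1) = 0.168631, coefficient = 2
x_2 = 0.5833, f(x_2) = 0.321305, coefficient = 2
x_3 = 0.7500, f(x_3) = 0.511229, coefficient = 2
x_4 = 0.9167, f(x_4) = 0.727446, coefficient = 2
x_5 = 1.0833, f(x_5) = 0.957151, coefficient = 2
x_6 = 1.2500, f(x_6) = 1.186231, coefficient = 1

I ≈ (0.166667/2) × 6.619607 = 0.551634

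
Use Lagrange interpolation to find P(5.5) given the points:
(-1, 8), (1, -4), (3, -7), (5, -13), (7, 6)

Lagrange interpolation formula:
P(x) = Σ yᵢ × Lᵢ(x)
where Lᵢ(x) = Π_{j≠i} (x - xⱼ)/(xᵢ - xⱼ)

L_0(5.5) = (5.5 - 1)/(-1 - 1) × (5.5 - 3)/(-1 - 3) × (5.5 - 5)/(-1 - 5) × (5.5 - 7)/(-1 - 7) = -0.021973
L_1(5.5) = (5.5 - (-1))/(1 - (-1)) × (5.5 - 3)/(1 - 3) × (5.5 - 5)/(1 - 5) × (5.5 - 7)/(1 - 7) = 0.126953
L_2(5.5) = (5.5 - (-1))/(3 - (-1)) × (5.5 - 1)/(3 - 1) × (5.5 - 5)/(3 - 5) × (5.5 - 7)/(3 - 7) = -0.342773
L_3(5.5) = (5.5 - (-1))/(5 - (-1)) × (5.5 - 1)/(5 - 1) × (5.5 - 3)/(5 - 3) × (5.5 - 7)/(5 - 7) = 1.142578
L_4(5.5) = (5.5 - (-1))/(7 - (-1)) × (5.5 - 1)/(7 - 1) × (5.5 - 3)/(7 - 3) × (5.5 - 5)/(7 - 5) = 0.095215

P(5.5) = 8×L_0(5.5) + (-4)×L_1(5.5) + (-7)×L_2(5.5) + (-13)×L_3(5.5) + 6×L_4(5.5)
P(5.5) = -12.566406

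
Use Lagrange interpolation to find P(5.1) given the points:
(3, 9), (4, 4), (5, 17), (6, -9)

Lagrange interpolation formula:
P(x) = Σ yᵢ × Lᵢ(x)
where Lᵢ(x) = Π_{j≠i} (x - xⱼ)/(xᵢ - xⱼ)

L_0(5.1) = (5.1 - 4)/(3 - 4) × (5.1 - 5)/(3 - 5) × (5.1 - 6)/(3 - 6) = 0.016500
L_1(5.1) = (5.1 - 3)/(4 - 3) × (5.1 - 5)/(4 - 5) × (5.1 - 6)/(4 - 6) = -0.094500
L_2(5.1) = (5.1 - 3)/(5 - 3) × (5.1 - 4)/(5 - 4) × (5.1 - 6)/(5 - 6) = 1.039500
L_3(5.1) = (5.1 - 3)/(6 - 3) × (5.1 - 4)/(6 - 4) × (5.1 - 5)/(6 - 5) = 0.038500

P(5.1) = 9×L_0(5.1) + 4×L_1(5.1) + 17×L_2(5.1) + (-9)×L_3(5.1)
P(5.1) = 17.095500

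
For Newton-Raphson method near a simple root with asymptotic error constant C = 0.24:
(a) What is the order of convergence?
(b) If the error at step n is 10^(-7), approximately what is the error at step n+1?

(a) Newton-Raphson has quadratic (order 2) convergence near simple roots.
    This means |e_{n+1}| ≈ C|e_n|².

(b) With |e_n| = 10^(-7) and C = 0.24:
    |e_{n+1}| ≈ 0.24 × (10^(-7))² = 0.24 × 10^(-14)

(a) 2 (quadratic); (b) |e_{n+1}| ≈ 2.400e-15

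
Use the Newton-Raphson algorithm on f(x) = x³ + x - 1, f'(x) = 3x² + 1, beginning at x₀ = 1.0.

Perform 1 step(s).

f(x) = x³ + x - 1
f'(x) = 3x² + 1
x₀ = 1.0

Newton-Raphson formula: x_{n+1} = x_n - f(x_n)/f'(x_n)

Iteration 1:
  f(1.000000) = 1.000000
  f'(1.000000) = 4.000000
  x_1 = 1.000000 - 1.000000/4.000000 = 0.750000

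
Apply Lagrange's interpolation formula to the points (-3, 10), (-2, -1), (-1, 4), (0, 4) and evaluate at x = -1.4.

Lagrange interpolation formula:
P(x) = Σ yᵢ × Lᵢ(x)
where Lᵢ(x) = Π_{j≠i} (x - xⱼ)/(xᵢ - xⱼ)

L_0(-1.4) = (-1.4 - (-2))/(-3 - (-2)) × (-1.4 - (-1))/(-3 - (-1)) × (-1.4 - 0)/(-3 - 0) = -0.056000
L_1(-1.4) = (-1.4 - (-3))/(-2 - (-3)) × (-1.4 - (-1))/(-2 - (-1)) × (-1.4 - 0)/(-2 - 0) = 0.448000
L_2(-1.4) = (-1.4 - (-3))/(-1 - (-3)) × (-1.4 - (-2))/(-1 - (-2)) × (-1.4 - 0)/(-1 - 0) = 0.672000
L_3(-1.4) = (-1.4 - (-3))/(0 - (-3)) × (-1.4 - (-2))/(0 - (-2)) × (-1.4 - (-1))/(0 - (-1)) = -0.064000

P(-1.4) = 10×L_0(-1.4) + (-1)×L_1(-1.4) + 4×L_2(-1.4) + 4×L_3(-1.4)
P(-1.4) = 1.424000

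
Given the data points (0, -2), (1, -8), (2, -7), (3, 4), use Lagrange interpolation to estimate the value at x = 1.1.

Lagrange interpolation formula:
P(x) = Σ yᵢ × Lᵢ(x)
where Lᵢ(x) = Π_{j≠i} (x - xⱼ)/(xᵢ - xⱼ)

L_0(1.1) = (1.1 - 1)/(0 - 1) × (1.1 - 2)/(0 - 2) × (1.1 - 3)/(0 - 3) = -0.028500
L_1(1.1) = (1.1 - 0)/(1 - 0) × (1.1 - 2)/(1 - 2) × (1.1 - 3)/(1 - 3) = 0.940500
L_2(1.1) = (1.1 - 0)/(2 - 0) × (1.1 - 1)/(2 - 1) × (1.1 - 3)/(2 - 3) = 0.104500
L_3(1.1) = (1.1 - 0)/(3 - 0) × (1.1 - 1)/(3 - 1) × (1.1 - 2)/(3 - 2) = -0.016500

P(1.1) = (-2)×L_0(1.1) + (-8)×L_1(1.1) + (-7)×L_2(1.1) + 4×L_3(1.1)
P(1.1) = -8.264500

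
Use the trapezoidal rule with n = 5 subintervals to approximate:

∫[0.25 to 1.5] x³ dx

f(x) = x³
a = 0.25, b = 1.5, n = 5
h = (b - a)/n = 0.250000

Trapezoidal rule: (h/2)[f(x₀) + 2f(x₁) + 2f(x₂) + ... + f(xₙ)]

x_0 = 0.2500, f(x_0) = 0.015625, coefficient = 1
x_1 = 0.5000, f(x_1) = 0.125000, coefficient = 2
x_2 = 0.7500, f(x_2) = 0.421875, coefficient = 2
x_3 = 1.0000, f(x_3) = 1.000000, coefficient = 2
x_4 = 1.2500, f(x_4) = 1.953125, coefficient = 2
x_5 = 1.5000, f(x_5) = 3.375000, coefficient = 1

I ≈ (0.250000/2) × 10.390625 = 1.298828
Exact value: 1.264648
Error: 0.034180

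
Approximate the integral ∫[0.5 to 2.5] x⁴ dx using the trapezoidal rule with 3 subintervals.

f(x) = x⁴
a = 0.5, b = 2.5, n = 3
h = (b - a)/n = 0.666667

Trapezoidal rule: (h/2)[f(x₀) + 2f(x₁) + 2f(x₂) + ... + f(xₙ)]

x_0 = 0.5000, f(x_0) = 0.062500, coefficient = 1
x_1 = 1.1667, f(x_1) = 1.852623, coefficient = 2
x_2 = 1.8333, f(x_2) = 11.297068, coefficient = 2
x_3 = 2.5000, f(x_3) = 39.062500, coefficient = 1

I ≈ (0.666667/2) × 65.424383 = 21.808128
Exact value: 19.525000
Error: 2.283128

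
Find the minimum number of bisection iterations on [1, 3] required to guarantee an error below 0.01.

We need (b-a)/2^n ≤ 0.01
(3 - 1)/2^n ≤ 0.01
2/2^n ≤ 0.01
2^n ≥ 200
n ≥ log₂(200) = 7.64
n ≥ 8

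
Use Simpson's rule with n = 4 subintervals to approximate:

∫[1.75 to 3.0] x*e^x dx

f(x) = x*e^x
a = 1.75, b = 3.0, n = 4
h = (b - a)/n = 0.312500

Simpson's rule: (h/3)[f(x₀) + 4f(x₁) + 2f(x₂) + ... + f(xₙ)]

x_0 = 1.7500, f(x_0) = 10.070555, coefficient = 1
x_1 = 2.0625, f(x_1) = 16.222819, coefficient = 4
x_2 = 2.3750, f(x_2) = 25.533656, coefficient = 2
x_3 = 2.6875, f(x_3) = 39.492524, coefficient = 4
x_4 = 3.0000, f(x_4) = 60.256611, coefficient = 1

I ≈ (0.312500/3) × 344.255851 = 35.859985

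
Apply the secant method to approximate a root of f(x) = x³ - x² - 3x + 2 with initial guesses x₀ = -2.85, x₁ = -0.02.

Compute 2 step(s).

f(x) = x³ - x² - 3x + 2
x₀ = -2.85, x₁ = -0.02

Secant formula: x_{n+1} = x_n - f(x_n)(x_n - x_{n-1})/(f(x_n) - f(x_{n-1}))

Iteration 1:
  f(-2.850000) = -20.721625
  f(-0.020000) = 2.059592
  x_2 = -0.020000 - 2.059592×(-0.020000 - (-2.850000))/(2.059592 - (-20.721625))
       = -0.275853
Iteration 2:
  f(-0.020000) = 2.059592
  f(-0.275853) = 2.730473
  x_3 = -0.275853 - 2.730473×(-0.275853 - (-0.020000))/(2.730473 - 2.059592)
       = 0.765464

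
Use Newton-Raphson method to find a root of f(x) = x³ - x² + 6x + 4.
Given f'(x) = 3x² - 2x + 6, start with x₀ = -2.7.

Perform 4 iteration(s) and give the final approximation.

f(x) = x³ - x² + 6x + 4
f'(x) = 3x² - 2x + 6
x₀ = -2.7

Newton-Raphson formula: x_{n+1} = x_n - f(x_n)/f'(x_n)

Iteration 1:
  f(-2.700000) = -39.173000
  f'(-2.700000) = 33.270000
  x_1 = -2.700000 - (-39.173000)/33.270000 = -1.522573
Iteration 2:
  f(-1.522573) = -10.983337
  f'(-1.522573) = 15.999830
  x_2 = -1.522573 - (-10.983337)/15.999830 = -0.836107
Iteration 3:
  f(-0.836107) = -2.300219
  f'(-0.836107) = 9.769439
  x_3 = -0.836107 - (-2.300219)/9.769439 = -0.600657
Iteration 4:
  f(-0.600657) = -0.181438
  f'(-0.600657) = 8.283678
  x_4 = -0.600657 - (-0.181438)/8.283678 = -0.578754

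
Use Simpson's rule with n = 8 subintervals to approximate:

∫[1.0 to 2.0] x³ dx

f(x) = x³
a = 1.0, b = 2.0, n = 8
h = (b - a)/n = 0.125000

Simpson's rule: (h/3)[f(x₀) + 4f(x₁) + 2f(x₂) + ... + f(xₙ)]

x_0 = 1.0000, f(x_0) = 1.000000, coefficient = 1
x_1 = 1.1250, f(x_1) = 1.423828, coefficient = 4
x_2 = 1.2500, f(x_2) = 1.953125, coefficient = 2
x_3 = 1.3750, f(x_3) = 2.599609, coefficient = 4
x_4 = 1.5000, f(x_4) = 3.375000, coefficient = 2
x_5 = 1.6250, f(x_5) = 4.291016, coefficient = 4
x_6 = 1.7500, f(x_6) = 5.359375, coefficient = 2
x_7 = 1.8750, f(x_7) = 6.591797, coefficient = 4
x_8 = 2.0000, f(x_8) = 8.000000, coefficient = 1

I ≈ (0.125000/3) × 90.000000 = 3.750000
Exact value: 3.750000
Error: 0.000000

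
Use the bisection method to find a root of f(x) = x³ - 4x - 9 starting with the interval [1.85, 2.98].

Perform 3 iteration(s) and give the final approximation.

f(x) = x³ - 4x - 9
Initial interval: [1.85, 2.98]

Iteration 1:
  c_1 = (1.850000 + 2.980000)/2 = 2.415000
  f(c_1) = f(2.415000) = -4.575177
  f(a) × f(c) ≥ 0, new interval: [2.415000, 2.980000]
Iteration 2:
  c_2 = (2.415000 + 2.980000)/2 = 2.697500
  f(c_2) = f(2.697500) = -0.161624
  f(a) × f(c) ≥ 0, new interval: [2.697500, 2.980000]
Iteration 3:
  c_3 = (2.697500 + 2.980000)/2 = 2.838750
  f(c_3) = f(2.838750) = 2.521071
  f(a) × f(c) < 0, new interval: [2.697500, 2.838750]

After 3 iteration(s), the approximation is c_3 = 2.838750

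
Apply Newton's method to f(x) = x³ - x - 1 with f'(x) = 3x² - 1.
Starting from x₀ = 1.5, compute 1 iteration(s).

f(x) = x³ - x - 1
f'(x) = 3x² - 1
x₀ = 1.5

Newton-Raphson formula: x_{n+1} = x_n - f(x_n)/f'(x_n)

Iteration 1:
  f(1.500000) = 0.875000
  f'(1.500000) = 5.750000
  x_1 = 1.500000 - 0.875000/5.750000 = 1.347826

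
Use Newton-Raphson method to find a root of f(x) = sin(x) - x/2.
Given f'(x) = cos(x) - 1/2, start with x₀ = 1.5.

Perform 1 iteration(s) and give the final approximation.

f(x) = sin(x) - x/2
f'(x) = cos(x) - 1/2
x₀ = 1.5

Newton-Raphson formula: x_{n+1} = x_n - f(x_n)/f'(x_n)

Iteration 1:
  f(1.500000) = 0.247495
  f'(1.500000) = -0.429263
  x_1 = 1.500000 - 0.247495/(-0.429263) = 2.076558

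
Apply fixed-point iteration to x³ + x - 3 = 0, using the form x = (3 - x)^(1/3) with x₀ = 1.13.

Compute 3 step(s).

Equation: x³ + x - 3 = 0
Fixed-point form: x = (3 - x)^(1/3)
x₀ = 1.13

x_1 = g(1.130000) = 1.232009
x_2 = g(1.232009) = 1.209187
x_3 = g(1.209187) = 1.214367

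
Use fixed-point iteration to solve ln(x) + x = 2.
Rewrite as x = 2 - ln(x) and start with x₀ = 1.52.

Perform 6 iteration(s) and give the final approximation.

Equation: ln(x) + x = 2
Fixed-point form: x = 2 - ln(x)
x₀ = 1.52

x_1 = g(1.520000) = 1.581290
x_2 = g(1.581290) = 1.541759
x_3 = g(1.541759) = 1.567076
x_4 = g(1.567076) = 1.550789
x_5 = g(1.550789) = 1.561236
x_6 = g(1.561236) = 1.554522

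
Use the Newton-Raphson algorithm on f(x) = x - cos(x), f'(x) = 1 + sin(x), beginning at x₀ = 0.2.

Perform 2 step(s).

f(x) = x - cos(x)
f'(x) = 1 + sin(x)
x₀ = 0.2

Newton-Raphson formula: x_{n+1} = x_n - f(x_n)/f'(x_n)

Iteration 1:
  f(0.200000) = -0.780067
  f'(0.200000) = 1.198669
  x_1 = 0.200000 - (-0.780067)/1.198669 = 0.850777
Iteration 2:
  f(0.850777) = 0.191378
  f'(0.850777) = 1.751793
  x_2 = 0.850777 - 0.191378/1.751793 = 0.741530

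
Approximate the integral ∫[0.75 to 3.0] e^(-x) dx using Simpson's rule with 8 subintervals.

f(x) = e^(-x)
a = 0.75, b = 3.0, n = 8
h = (b - a)/n = 0.281250

Simpson's rule: (h/3)[f(x₀) + 4f(x₁) + 2f(x₂) + ... + f(xₙ)]

x_0 = 0.7500, f(x_0) = 0.472367, coefficient = 1
x_1 = 1.0312, f(x_1) = 0.356561, coefficient = 4
x_2 = 1.3125, f(x_2) = 0.269146, coefficient = 2
x_3 = 1.5938, f(x_3) = 0.203162, coefficient = 4
x_4 = 1.8750, f(x_4) = 0.153355, coefficient = 2
x_5 = 2.1562, f(x_5) = 0.115758, coefficient = 4
x_6 = 2.4375, f(x_6) = 0.087379, coefficient = 2
x_7 = 2.7188, f(x_7) = 0.065957, coefficient = 4
x_8 = 3.0000, f(x_8) = 0.049787, coefficient = 1

I ≈ (0.281250/3) × 4.507670 = 0.422594
Exact value: 0.422579
Error: 0.000015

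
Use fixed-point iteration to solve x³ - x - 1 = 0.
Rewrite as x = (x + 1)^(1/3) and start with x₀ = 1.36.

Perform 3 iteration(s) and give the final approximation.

Equation: x³ - x - 1 = 0
Fixed-point form: x = (x + 1)^(1/3)
x₀ = 1.36

x_1 = g(1.360000) = 1.331386
x_2 = g(1.331386) = 1.325983
x_3 = g(1.325983) = 1.324958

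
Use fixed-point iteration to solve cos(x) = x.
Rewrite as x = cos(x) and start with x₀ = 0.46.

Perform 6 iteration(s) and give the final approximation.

Equation: cos(x) = x
Fixed-point form: x = cos(x)
x₀ = 0.46

x_1 = g(0.460000) = 0.896052
x_2 = g(0.896052) = 0.624697
x_3 = g(0.624697) = 0.811140
x_4 = g(0.811140) = 0.688672
x_5 = g(0.688672) = 0.772091
x_6 = g(0.772091) = 0.716454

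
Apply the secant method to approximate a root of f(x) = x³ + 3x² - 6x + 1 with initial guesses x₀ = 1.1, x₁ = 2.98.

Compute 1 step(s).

f(x) = x³ + 3x² - 6x + 1
x₀ = 1.1, x₁ = 2.98

Secant formula: x_{n+1} = x_n - f(x_n)(x_n - x_{n-1})/(f(x_n) - f(x_{n-1}))

Iteration 1:
  f(1.100000) = -0.639000
  f(2.980000) = 36.224792
  x_2 = 2.980000 - 36.224792×(2.980000 - 1.100000)/(36.224792 - (-0.639000))
       = 1.132588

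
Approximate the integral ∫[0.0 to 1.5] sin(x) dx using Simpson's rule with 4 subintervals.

f(x) = sin(x)
a = 0.0, b = 1.5, n = 4
h = (b - a)/n = 0.375000

Simpson's rule: (h/3)[f(x₀) + 4f(x₁) + 2f(x₂) + ... + f(xₙ)]

x_0 = 0.0000, f(x_0) = 0.000000, coefficient = 1
x_1 = 0.3750, f(x_1) = 0.366273, coefficient = 4
x_2 = 0.7500, f(x_2) = 0.681639, coefficient = 2
x_3 = 1.1250, f(x_3) = 0.902268, coefficient = 4
x_4 = 1.5000, f(x_4) = 0.997495, coefficient = 1

I ≈ (0.375000/3) × 7.434933 = 0.929367
Exact value: 0.929263
Error: 0.000104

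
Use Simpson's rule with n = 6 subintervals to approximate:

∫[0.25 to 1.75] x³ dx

f(x) = x³
a = 0.25, b = 1.75, n = 6
h = (b - a)/n = 0.250000

Simpson's rule: (h/3)[f(x₀) + 4f(x₁) + 2f(x₂) + ... + f(xₙ)]

x_0 = 0.2500, f(x_0) = 0.015625, coefficient = 1
x_1 = 0.5000, f(x_1) = 0.125000, coefficient = 4
x_2 = 0.7500, f(x_2) = 0.421875, coefficient = 2
x_3 = 1.0000, f(x_3) = 1.000000, coefficient = 4
x_4 = 1.2500, f(x_4) = 1.953125, coefficient = 2
x_5 = 1.5000, f(x_5) = 3.375000, coefficient = 4
x_6 = 1.7500, f(x_6) = 5.359375, coefficient = 1

I ≈ (0.250000/3) × 28.125000 = 2.343750
Exact value: 2.343750
Error: 0.000000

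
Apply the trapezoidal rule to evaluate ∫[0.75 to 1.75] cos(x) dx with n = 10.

f(x) = cos(x)
a = 0.75, b = 1.75, n = 10
h = (b - a)/n = 0.100000

Trapezoidal rule: (h/2)[f(x₀) + 2f(x₁) + 2f(x₂) + ... + f(xₙ)]

x_0 = 0.7500, f(x_0) = 0.731689, coefficient = 1
x_1 = 0.8500, f(x_1) = 0.659983, coefficient = 2
x_2 = 0.9500, f(x_2) = 0.581683, coefficient = 2
x_3 = 1.0500, f(x_3) = 0.497571, coefficient = 2
x_4 = 1.1500, f(x_4) = 0.408487, coefficient = 2
x_5 = 1.2500, f(x_5) = 0.315322, coefficient = 2
x_6 = 1.3500, f(x_6) = 0.219007, coefficient = 2
x_7 = 1.4500, f(x_7) = 0.120503, coefficient = 2
x_8 = 1.5500, f(x_8) = 0.020795, coefficient = 2
x_9 = 1.6500, f(x_9) = -0.079121, coefficient = 2
x_10 = 1.7500, f(x_10) = -0.178246, coefficient = 1

I ≈ (0.100000/2) × 6.041904 = 0.302095
Exact value: 0.302347
Error: 0.000252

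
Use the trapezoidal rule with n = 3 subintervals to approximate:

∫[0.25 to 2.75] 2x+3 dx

f(x) = 2x+3
a = 0.25, b = 2.75, n = 3
h = (b - a)/n = 0.833333

Trapezoidal rule: (h/2)[f(x₀) + 2f(x₁) + 2f(x₂) + ... + f(xₙ)]

x_0 = 0.2500, f(x_0) = 3.500000, coefficient = 1
x_1 = 1.0833, f(x_1) = 5.166667, coefficient = 2
x_2 = 1.9167, f(x_2) = 6.833333, coefficient = 2
x_3 = 2.7500, f(x_3) = 8.500000, coefficient = 1

I ≈ (0.833333/2) × 36.000000 = 15.000000
Exact value: 15.000000
Error: 0.000000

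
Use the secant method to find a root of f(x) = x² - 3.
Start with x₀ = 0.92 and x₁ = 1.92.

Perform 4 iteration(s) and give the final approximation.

f(x) = x² - 3
x₀ = 0.92, x₁ = 1.92

Secant formula: x_{n+1} = x_n - f(x_n)(x_n - x_{n-1})/(f(x_n) - f(x_{n-1}))

Iteration 1:
  f(0.920000) = -2.153600
  f(1.920000) = 0.686400
  x_2 = 1.920000 - 0.686400×(1.920000 - 0.920000)/(0.686400 - (-2.153600))
       = 1.678310
Iteration 2:
  f(1.920000) = 0.686400
  f(1.678310) = -0.183276
  x_3 = 1.678310 - (-0.183276)×(1.678310 - 1.920000)/(-0.183276 - 0.686400)
       = 1.729244
Iteration 3:
  f(1.678310) = -0.183276
  f(1.729244) = -0.009716
  x_4 = 1.729244 - (-0.009716)×(1.729244 - 1.678310)/(-0.009716 - (-0.183276))
       = 1.732095
Iteration 4:
  f(1.729244) = -0.009716
  f(1.732095) = 0.000153
  x_5 = 1.732095 - 0.000153×(1.732095 - 1.729244)/(0.000153 - (-0.009716))
       = 1.732051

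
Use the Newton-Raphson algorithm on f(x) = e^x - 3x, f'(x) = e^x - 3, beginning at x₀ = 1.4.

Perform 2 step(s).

f(x) = e^x - 3x
f'(x) = e^x - 3
x₀ = 1.4

Newton-Raphson formula: x_{n+1} = x_n - f(x_n)/f'(x_n)

Iteration 1:
  f(1.400000) = -0.144800
  f'(1.400000) = 1.055200
  x_1 = 1.400000 - (-0.144800)/1.055200 = 1.537225
Iteration 2:
  f(1.537225) = 0.039989
  f'(1.537225) = 1.651665
  x_2 = 1.537225 - 0.039989/1.651665 = 1.513014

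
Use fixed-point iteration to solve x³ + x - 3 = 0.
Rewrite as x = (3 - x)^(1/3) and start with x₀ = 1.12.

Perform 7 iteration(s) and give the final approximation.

Equation: x³ + x - 3 = 0
Fixed-point form: x = (3 - x)^(1/3)
x₀ = 1.12

x_1 = g(1.120000) = 1.234201
x_2 = g(1.234201) = 1.208687
x_3 = g(1.208687) = 1.214480
x_4 = g(1.214480) = 1.213170
x_5 = g(1.213170) = 1.213466
x_6 = g(1.213466) = 1.213399
x_7 = g(1.213399) = 1.213414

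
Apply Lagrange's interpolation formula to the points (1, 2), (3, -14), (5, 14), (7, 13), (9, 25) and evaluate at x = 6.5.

Lagrange interpolation formula:
P(x) = Σ yᵢ × Lᵢ(x)
where Lᵢ(x) = Π_{j≠i} (x - xⱼ)/(xᵢ - xⱼ)

L_0(6.5) = (6.5 - 3)/(1 - 3) × (6.5 - 5)/(1 - 5) × (6.5 - 7)/(1 - 7) × (6.5 - 9)/(1 - 9) = 0.017090
L_1(6.5) = (6.5 - 1)/(3 - 1) × (6.5 - 5)/(3 - 5) × (6.5 - 7)/(3 - 7) × (6.5 - 9)/(3 - 9) = -0.107422
L_2(6.5) = (6.5 - 1)/(5 - 1) × (6.5 - 3)/(5 - 3) × (6.5 - 7)/(5 - 7) × (6.5 - 9)/(5 - 9) = 0.375977
L_3(6.5) = (6.5 - 1)/(7 - 1) × (6.5 - 3)/(7 - 3) × (6.5 - 5)/(7 - 5) × (6.5 - 9)/(7 - 9) = 0.751953
L_4(6.5) = (6.5 - 1)/(9 - 1) × (6.5 - 3)/(9 - 3) × (6.5 - 5)/(9 - 5) × (6.5 - 7)/(9 - 7) = -0.037598

P(6.5) = 2×L_0(6.5) + (-14)×L_1(6.5) + 14×L_2(6.5) + 13×L_3(6.5) + 25×L_4(6.5)
P(6.5) = 15.637207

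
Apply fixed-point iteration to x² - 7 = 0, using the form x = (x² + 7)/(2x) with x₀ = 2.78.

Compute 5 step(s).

Equation: x² - 7 = 0
Fixed-point form: x = (x² + 7)/(2x)
x₀ = 2.78

x_1 = g(2.780000) = 2.648993
x_2 = g(2.648993) = 2.645753
x_3 = g(2.645753) = 2.645751
x_4 = g(2.645751) = 2.645751
x_5 = g(2.645751) = 2.645751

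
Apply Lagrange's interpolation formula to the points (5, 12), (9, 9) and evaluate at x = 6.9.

Lagrange interpolation formula:
P(x) = Σ yᵢ × Lᵢ(x)
where Lᵢ(x) = Π_{j≠i} (x - xⱼ)/(xᵢ - xⱼ)

L_0(6.9) = (6.9 - 9)/(5 - 9) = 0.525000
L_1(6.9) = (6.9 - 5)/(9 - 5) = 0.475000

P(6.9) = 12×L_0(6.9) + 9×L_1(6.9)
P(6.9) = 10.575000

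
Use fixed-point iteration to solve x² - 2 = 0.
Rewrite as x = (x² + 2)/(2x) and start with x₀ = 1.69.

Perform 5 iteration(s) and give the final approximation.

Equation: x² - 2 = 0
Fixed-point form: x = (x² + 2)/(2x)
x₀ = 1.69

x_1 = g(1.690000) = 1.436716
x_2 = g(1.436716) = 1.414390
x_3 = g(1.414390) = 1.414214
x_4 = g(1.414214) = 1.414214
x_5 = g(1.414214) = 1.414214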